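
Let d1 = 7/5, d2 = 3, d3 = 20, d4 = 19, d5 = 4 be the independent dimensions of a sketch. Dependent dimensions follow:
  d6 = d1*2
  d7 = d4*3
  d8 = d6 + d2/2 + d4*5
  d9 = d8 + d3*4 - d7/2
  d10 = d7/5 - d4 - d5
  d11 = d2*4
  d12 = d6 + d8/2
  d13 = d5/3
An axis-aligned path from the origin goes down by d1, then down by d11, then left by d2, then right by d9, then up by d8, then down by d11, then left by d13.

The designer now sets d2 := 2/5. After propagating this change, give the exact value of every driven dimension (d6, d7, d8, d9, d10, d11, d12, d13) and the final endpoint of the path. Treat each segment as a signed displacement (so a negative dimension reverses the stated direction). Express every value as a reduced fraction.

d6 = 14/5
d7 = 57
d8 = 98
d9 = 299/2
d10 = -58/5
d11 = 8/5
d12 = 259/5
d13 = 4/3
endpoint = (4433/30, 467/5)

Apply edit: d2 := 2/5
  d6 = d1*2 = 14/5
  d7 = d4*3 = 57
  d8 = d6 + d2/2 + d4*5 = 98
  d9 = d8 + d3*4 - d7/2 = 299/2
  d10 = d7/5 - d4 - d5 = -58/5
  d11 = d2*4 = 8/5
  d12 = d6 + d8/2 = 259/5
  d13 = d5/3 = 4/3
Walk from origin (0, 0):
  seg 1: down by d1 = 7/5 → (0, -7/5)
  seg 2: down by d11 = 8/5 → (0, -3)
  seg 3: left by d2 = 2/5 → (-2/5, -3)
  seg 4: right by d9 = 299/2 → (1491/10, -3)
  seg 5: up by d8 = 98 → (1491/10, 95)
  seg 6: down by d11 = 8/5 → (1491/10, 467/5)
  seg 7: left by d13 = 4/3 → (4433/30, 467/5)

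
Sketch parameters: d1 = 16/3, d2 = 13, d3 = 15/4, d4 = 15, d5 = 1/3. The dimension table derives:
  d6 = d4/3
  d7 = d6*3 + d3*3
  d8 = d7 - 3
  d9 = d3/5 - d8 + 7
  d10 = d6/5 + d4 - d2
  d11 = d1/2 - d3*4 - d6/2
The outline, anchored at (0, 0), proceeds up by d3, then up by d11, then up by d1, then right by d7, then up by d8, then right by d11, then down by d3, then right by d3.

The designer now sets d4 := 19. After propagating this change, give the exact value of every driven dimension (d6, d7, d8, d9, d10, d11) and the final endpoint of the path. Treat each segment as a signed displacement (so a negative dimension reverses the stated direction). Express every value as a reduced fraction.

Apply edit: d4 := 19
  d6 = d4/3 = 19/3
  d7 = d6*3 + d3*3 = 121/4
  d8 = d7 - 3 = 109/4
  d9 = d3/5 - d8 + 7 = -39/2
  d10 = d6/5 + d4 - d2 = 109/15
  d11 = d1/2 - d3*4 - d6/2 = -31/2
Walk from origin (0, 0):
  seg 1: up by d3 = 15/4 → (0, 15/4)
  seg 2: up by d11 = -31/2 → (0, -47/4)
  seg 3: up by d1 = 16/3 → (0, -77/12)
  seg 4: right by d7 = 121/4 → (121/4, -77/12)
  seg 5: up by d8 = 109/4 → (121/4, 125/6)
  seg 6: right by d11 = -31/2 → (59/4, 125/6)
  seg 7: down by d3 = 15/4 → (59/4, 205/12)
  seg 8: right by d3 = 15/4 → (37/2, 205/12)

d6 = 19/3
d7 = 121/4
d8 = 109/4
d9 = -39/2
d10 = 109/15
d11 = -31/2
endpoint = (37/2, 205/12)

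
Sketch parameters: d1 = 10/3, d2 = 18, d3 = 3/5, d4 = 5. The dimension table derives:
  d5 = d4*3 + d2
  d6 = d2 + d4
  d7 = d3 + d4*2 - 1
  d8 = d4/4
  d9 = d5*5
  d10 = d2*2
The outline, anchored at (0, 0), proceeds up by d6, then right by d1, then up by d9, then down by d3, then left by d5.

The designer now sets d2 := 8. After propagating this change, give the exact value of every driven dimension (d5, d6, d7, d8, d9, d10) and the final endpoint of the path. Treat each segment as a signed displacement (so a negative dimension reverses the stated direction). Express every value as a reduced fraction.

Apply edit: d2 := 8
  d5 = d4*3 + d2 = 23
  d6 = d2 + d4 = 13
  d7 = d3 + d4*2 - 1 = 48/5
  d8 = d4/4 = 5/4
  d9 = d5*5 = 115
  d10 = d2*2 = 16
Walk from origin (0, 0):
  seg 1: up by d6 = 13 → (0, 13)
  seg 2: right by d1 = 10/3 → (10/3, 13)
  seg 3: up by d9 = 115 → (10/3, 128)
  seg 4: down by d3 = 3/5 → (10/3, 637/5)
  seg 5: left by d5 = 23 → (-59/3, 637/5)

d5 = 23
d6 = 13
d7 = 48/5
d8 = 5/4
d9 = 115
d10 = 16
endpoint = (-59/3, 637/5)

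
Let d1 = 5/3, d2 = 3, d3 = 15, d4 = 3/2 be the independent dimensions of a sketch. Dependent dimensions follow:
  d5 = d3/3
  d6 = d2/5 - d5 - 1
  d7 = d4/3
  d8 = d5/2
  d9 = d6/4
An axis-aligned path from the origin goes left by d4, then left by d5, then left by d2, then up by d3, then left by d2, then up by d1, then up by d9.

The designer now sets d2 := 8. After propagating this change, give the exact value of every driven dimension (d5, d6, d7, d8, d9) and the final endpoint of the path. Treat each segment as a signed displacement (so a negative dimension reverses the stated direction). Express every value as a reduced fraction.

Apply edit: d2 := 8
  d5 = d3/3 = 5
  d6 = d2/5 - d5 - 1 = -22/5
  d7 = d4/3 = 1/2
  d8 = d5/2 = 5/2
  d9 = d6/4 = -11/10
Walk from origin (0, 0):
  seg 1: left by d4 = 3/2 → (-3/2, 0)
  seg 2: left by d5 = 5 → (-13/2, 0)
  seg 3: left by d2 = 8 → (-29/2, 0)
  seg 4: up by d3 = 15 → (-29/2, 15)
  seg 5: left by d2 = 8 → (-45/2, 15)
  seg 6: up by d1 = 5/3 → (-45/2, 50/3)
  seg 7: up by d9 = -11/10 → (-45/2, 467/30)

d5 = 5
d6 = -22/5
d7 = 1/2
d8 = 5/2
d9 = -11/10
endpoint = (-45/2, 467/30)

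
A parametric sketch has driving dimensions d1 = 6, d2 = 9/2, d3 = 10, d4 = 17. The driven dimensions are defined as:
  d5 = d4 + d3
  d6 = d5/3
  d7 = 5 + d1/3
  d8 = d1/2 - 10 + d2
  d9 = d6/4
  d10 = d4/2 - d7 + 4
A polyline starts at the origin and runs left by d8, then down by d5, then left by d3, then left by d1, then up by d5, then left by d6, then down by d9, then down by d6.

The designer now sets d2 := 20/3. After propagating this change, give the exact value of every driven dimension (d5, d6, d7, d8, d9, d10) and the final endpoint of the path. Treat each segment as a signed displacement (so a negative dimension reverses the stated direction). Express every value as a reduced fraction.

d5 = 27
d6 = 9
d7 = 7
d8 = -1/3
d9 = 9/4
d10 = 11/2
endpoint = (-74/3, -45/4)

Apply edit: d2 := 20/3
  d5 = d4 + d3 = 27
  d6 = d5/3 = 9
  d7 = 5 + d1/3 = 7
  d8 = d1/2 - 10 + d2 = -1/3
  d9 = d6/4 = 9/4
  d10 = d4/2 - d7 + 4 = 11/2
Walk from origin (0, 0):
  seg 1: left by d8 = -1/3 → (1/3, 0)
  seg 2: down by d5 = 27 → (1/3, -27)
  seg 3: left by d3 = 10 → (-29/3, -27)
  seg 4: left by d1 = 6 → (-47/3, -27)
  seg 5: up by d5 = 27 → (-47/3, 0)
  seg 6: left by d6 = 9 → (-74/3, 0)
  seg 7: down by d9 = 9/4 → (-74/3, -9/4)
  seg 8: down by d6 = 9 → (-74/3, -45/4)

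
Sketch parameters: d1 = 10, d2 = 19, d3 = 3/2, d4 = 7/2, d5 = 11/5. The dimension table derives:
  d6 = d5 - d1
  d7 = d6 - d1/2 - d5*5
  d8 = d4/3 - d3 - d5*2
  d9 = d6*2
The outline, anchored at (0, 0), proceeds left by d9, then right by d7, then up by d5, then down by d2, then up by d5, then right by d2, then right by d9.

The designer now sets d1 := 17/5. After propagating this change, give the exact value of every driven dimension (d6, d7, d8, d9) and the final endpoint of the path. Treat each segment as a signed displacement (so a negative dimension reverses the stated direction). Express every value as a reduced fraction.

Apply edit: d1 := 17/5
  d6 = d5 - d1 = -6/5
  d7 = d6 - d1/2 - d5*5 = -139/10
  d8 = d4/3 - d3 - d5*2 = -71/15
  d9 = d6*2 = -12/5
Walk from origin (0, 0):
  seg 1: left by d9 = -12/5 → (12/5, 0)
  seg 2: right by d7 = -139/10 → (-23/2, 0)
  seg 3: up by d5 = 11/5 → (-23/2, 11/5)
  seg 4: down by d2 = 19 → (-23/2, -84/5)
  seg 5: up by d5 = 11/5 → (-23/2, -73/5)
  seg 6: right by d2 = 19 → (15/2, -73/5)
  seg 7: right by d9 = -12/5 → (51/10, -73/5)

d6 = -6/5
d7 = -139/10
d8 = -71/15
d9 = -12/5
endpoint = (51/10, -73/5)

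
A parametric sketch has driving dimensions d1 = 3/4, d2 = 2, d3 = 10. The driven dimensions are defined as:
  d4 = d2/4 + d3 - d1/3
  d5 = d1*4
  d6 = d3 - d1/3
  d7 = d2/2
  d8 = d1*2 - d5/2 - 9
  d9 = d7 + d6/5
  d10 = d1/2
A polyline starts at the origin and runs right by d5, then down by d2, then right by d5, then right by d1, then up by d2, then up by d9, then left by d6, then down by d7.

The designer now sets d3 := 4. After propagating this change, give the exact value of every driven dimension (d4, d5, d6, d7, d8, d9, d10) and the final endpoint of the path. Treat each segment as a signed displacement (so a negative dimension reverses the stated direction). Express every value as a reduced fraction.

Apply edit: d3 := 4
  d4 = d2/4 + d3 - d1/3 = 17/4
  d5 = d1*4 = 3
  d6 = d3 - d1/3 = 15/4
  d7 = d2/2 = 1
  d8 = d1*2 - d5/2 - 9 = -9
  d9 = d7 + d6/5 = 7/4
  d10 = d1/2 = 3/8
Walk from origin (0, 0):
  seg 1: right by d5 = 3 → (3, 0)
  seg 2: down by d2 = 2 → (3, -2)
  seg 3: right by d5 = 3 → (6, -2)
  seg 4: right by d1 = 3/4 → (27/4, -2)
  seg 5: up by d2 = 2 → (27/4, 0)
  seg 6: up by d9 = 7/4 → (27/4, 7/4)
  seg 7: left by d6 = 15/4 → (3, 7/4)
  seg 8: down by d7 = 1 → (3, 3/4)

d4 = 17/4
d5 = 3
d6 = 15/4
d7 = 1
d8 = -9
d9 = 7/4
d10 = 3/8
endpoint = (3, 3/4)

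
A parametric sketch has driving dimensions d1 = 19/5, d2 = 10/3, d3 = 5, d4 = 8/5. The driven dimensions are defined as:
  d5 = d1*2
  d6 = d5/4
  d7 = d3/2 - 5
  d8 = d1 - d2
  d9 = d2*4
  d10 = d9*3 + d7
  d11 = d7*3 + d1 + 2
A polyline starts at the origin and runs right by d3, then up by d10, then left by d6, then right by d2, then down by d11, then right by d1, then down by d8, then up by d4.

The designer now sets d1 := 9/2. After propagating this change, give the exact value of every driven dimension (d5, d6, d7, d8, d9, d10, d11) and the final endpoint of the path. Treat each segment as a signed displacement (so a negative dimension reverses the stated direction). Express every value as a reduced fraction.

d5 = 9
d6 = 9/4
d7 = -5/2
d8 = 7/6
d9 = 40/3
d10 = 75/2
d11 = -1
endpoint = (127/12, 584/15)

Apply edit: d1 := 9/2
  d5 = d1*2 = 9
  d6 = d5/4 = 9/4
  d7 = d3/2 - 5 = -5/2
  d8 = d1 - d2 = 7/6
  d9 = d2*4 = 40/3
  d10 = d9*3 + d7 = 75/2
  d11 = d7*3 + d1 + 2 = -1
Walk from origin (0, 0):
  seg 1: right by d3 = 5 → (5, 0)
  seg 2: up by d10 = 75/2 → (5, 75/2)
  seg 3: left by d6 = 9/4 → (11/4, 75/2)
  seg 4: right by d2 = 10/3 → (73/12, 75/2)
  seg 5: down by d11 = -1 → (73/12, 77/2)
  seg 6: right by d1 = 9/2 → (127/12, 77/2)
  seg 7: down by d8 = 7/6 → (127/12, 112/3)
  seg 8: up by d4 = 8/5 → (127/12, 584/15)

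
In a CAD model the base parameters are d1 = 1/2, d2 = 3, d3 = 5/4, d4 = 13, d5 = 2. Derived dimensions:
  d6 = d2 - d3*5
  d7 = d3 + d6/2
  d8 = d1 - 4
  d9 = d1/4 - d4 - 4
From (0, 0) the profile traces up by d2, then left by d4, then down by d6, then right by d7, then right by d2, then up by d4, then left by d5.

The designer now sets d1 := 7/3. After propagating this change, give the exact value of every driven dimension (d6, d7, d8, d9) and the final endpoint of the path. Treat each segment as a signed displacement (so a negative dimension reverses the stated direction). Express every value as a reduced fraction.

d6 = -13/4
d7 = -3/8
d8 = -5/3
d9 = -197/12
endpoint = (-99/8, 77/4)

Apply edit: d1 := 7/3
  d6 = d2 - d3*5 = -13/4
  d7 = d3 + d6/2 = -3/8
  d8 = d1 - 4 = -5/3
  d9 = d1/4 - d4 - 4 = -197/12
Walk from origin (0, 0):
  seg 1: up by d2 = 3 → (0, 3)
  seg 2: left by d4 = 13 → (-13, 3)
  seg 3: down by d6 = -13/4 → (-13, 25/4)
  seg 4: right by d7 = -3/8 → (-107/8, 25/4)
  seg 5: right by d2 = 3 → (-83/8, 25/4)
  seg 6: up by d4 = 13 → (-83/8, 77/4)
  seg 7: left by d5 = 2 → (-99/8, 77/4)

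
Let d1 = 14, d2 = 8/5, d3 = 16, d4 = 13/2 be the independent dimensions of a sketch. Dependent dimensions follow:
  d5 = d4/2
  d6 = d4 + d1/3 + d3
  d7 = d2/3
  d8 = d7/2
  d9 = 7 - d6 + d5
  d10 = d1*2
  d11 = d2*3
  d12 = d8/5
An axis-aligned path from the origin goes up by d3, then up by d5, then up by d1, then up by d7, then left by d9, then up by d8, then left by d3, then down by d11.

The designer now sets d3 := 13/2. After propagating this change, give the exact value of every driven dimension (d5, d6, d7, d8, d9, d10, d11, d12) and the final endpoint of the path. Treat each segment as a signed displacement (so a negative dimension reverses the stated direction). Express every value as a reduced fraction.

Apply edit: d3 := 13/2
  d5 = d4/2 = 13/4
  d6 = d4 + d1/3 + d3 = 53/3
  d7 = d2/3 = 8/15
  d8 = d7/2 = 4/15
  d9 = 7 - d6 + d5 = -89/12
  d10 = d1*2 = 28
  d11 = d2*3 = 24/5
  d12 = d8/5 = 4/75
Walk from origin (0, 0):
  seg 1: up by d3 = 13/2 → (0, 13/2)
  seg 2: up by d5 = 13/4 → (0, 39/4)
  seg 3: up by d1 = 14 → (0, 95/4)
  seg 4: up by d7 = 8/15 → (0, 1457/60)
  seg 5: left by d9 = -89/12 → (89/12, 1457/60)
  seg 6: up by d8 = 4/15 → (89/12, 491/20)
  seg 7: left by d3 = 13/2 → (11/12, 491/20)
  seg 8: down by d11 = 24/5 → (11/12, 79/4)

d5 = 13/4
d6 = 53/3
d7 = 8/15
d8 = 4/15
d9 = -89/12
d10 = 28
d11 = 24/5
d12 = 4/75
endpoint = (11/12, 79/4)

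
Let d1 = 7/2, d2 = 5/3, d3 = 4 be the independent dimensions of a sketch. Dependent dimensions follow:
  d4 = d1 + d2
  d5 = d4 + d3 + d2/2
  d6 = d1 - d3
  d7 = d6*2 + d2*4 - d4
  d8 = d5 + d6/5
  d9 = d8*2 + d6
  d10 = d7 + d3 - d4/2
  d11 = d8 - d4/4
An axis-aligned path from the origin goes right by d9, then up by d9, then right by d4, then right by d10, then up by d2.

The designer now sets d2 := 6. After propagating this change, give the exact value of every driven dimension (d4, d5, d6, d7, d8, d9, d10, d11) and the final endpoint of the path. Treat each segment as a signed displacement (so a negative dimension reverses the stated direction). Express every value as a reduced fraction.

d4 = 19/2
d5 = 33/2
d6 = -1/2
d7 = 27/2
d8 = 82/5
d9 = 323/10
d10 = 51/4
d11 = 561/40
endpoint = (1091/20, 383/10)

Apply edit: d2 := 6
  d4 = d1 + d2 = 19/2
  d5 = d4 + d3 + d2/2 = 33/2
  d6 = d1 - d3 = -1/2
  d7 = d6*2 + d2*4 - d4 = 27/2
  d8 = d5 + d6/5 = 82/5
  d9 = d8*2 + d6 = 323/10
  d10 = d7 + d3 - d4/2 = 51/4
  d11 = d8 - d4/4 = 561/40
Walk from origin (0, 0):
  seg 1: right by d9 = 323/10 → (323/10, 0)
  seg 2: up by d9 = 323/10 → (323/10, 323/10)
  seg 3: right by d4 = 19/2 → (209/5, 323/10)
  seg 4: right by d10 = 51/4 → (1091/20, 323/10)
  seg 5: up by d2 = 6 → (1091/20, 383/10)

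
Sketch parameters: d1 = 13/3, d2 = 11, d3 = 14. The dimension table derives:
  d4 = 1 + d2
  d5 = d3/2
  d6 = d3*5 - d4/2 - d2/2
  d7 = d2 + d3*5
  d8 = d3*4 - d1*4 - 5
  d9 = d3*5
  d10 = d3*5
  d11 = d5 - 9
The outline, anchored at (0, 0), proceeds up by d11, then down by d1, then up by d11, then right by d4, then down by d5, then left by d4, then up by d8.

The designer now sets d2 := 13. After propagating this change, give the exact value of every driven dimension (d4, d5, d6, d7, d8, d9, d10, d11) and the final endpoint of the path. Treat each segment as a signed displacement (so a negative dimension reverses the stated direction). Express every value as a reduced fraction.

Apply edit: d2 := 13
  d4 = 1 + d2 = 14
  d5 = d3/2 = 7
  d6 = d3*5 - d4/2 - d2/2 = 113/2
  d7 = d2 + d3*5 = 83
  d8 = d3*4 - d1*4 - 5 = 101/3
  d9 = d3*5 = 70
  d10 = d3*5 = 70
  d11 = d5 - 9 = -2
Walk from origin (0, 0):
  seg 1: up by d11 = -2 → (0, -2)
  seg 2: down by d1 = 13/3 → (0, -19/3)
  seg 3: up by d11 = -2 → (0, -25/3)
  seg 4: right by d4 = 14 → (14, -25/3)
  seg 5: down by d5 = 7 → (14, -46/3)
  seg 6: left by d4 = 14 → (0, -46/3)
  seg 7: up by d8 = 101/3 → (0, 55/3)

d4 = 14
d5 = 7
d6 = 113/2
d7 = 83
d8 = 101/3
d9 = 70
d10 = 70
d11 = -2
endpoint = (0, 55/3)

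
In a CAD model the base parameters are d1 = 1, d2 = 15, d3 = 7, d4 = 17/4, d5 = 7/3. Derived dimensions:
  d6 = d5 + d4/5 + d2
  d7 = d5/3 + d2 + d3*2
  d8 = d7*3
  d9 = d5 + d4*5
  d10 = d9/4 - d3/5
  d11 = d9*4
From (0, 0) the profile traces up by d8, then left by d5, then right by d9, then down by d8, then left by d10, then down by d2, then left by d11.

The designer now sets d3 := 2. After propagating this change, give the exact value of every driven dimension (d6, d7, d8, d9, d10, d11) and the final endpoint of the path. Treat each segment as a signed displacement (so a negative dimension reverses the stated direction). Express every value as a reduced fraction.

d6 = 1091/60
d7 = 178/9
d8 = 178/3
d9 = 283/12
d10 = 1319/240
d11 = 283/3
endpoint = (-18859/240, -15)

Apply edit: d3 := 2
  d6 = d5 + d4/5 + d2 = 1091/60
  d7 = d5/3 + d2 + d3*2 = 178/9
  d8 = d7*3 = 178/3
  d9 = d5 + d4*5 = 283/12
  d10 = d9/4 - d3/5 = 1319/240
  d11 = d9*4 = 283/3
Walk from origin (0, 0):
  seg 1: up by d8 = 178/3 → (0, 178/3)
  seg 2: left by d5 = 7/3 → (-7/3, 178/3)
  seg 3: right by d9 = 283/12 → (85/4, 178/3)
  seg 4: down by d8 = 178/3 → (85/4, 0)
  seg 5: left by d10 = 1319/240 → (3781/240, 0)
  seg 6: down by d2 = 15 → (3781/240, -15)
  seg 7: left by d11 = 283/3 → (-18859/240, -15)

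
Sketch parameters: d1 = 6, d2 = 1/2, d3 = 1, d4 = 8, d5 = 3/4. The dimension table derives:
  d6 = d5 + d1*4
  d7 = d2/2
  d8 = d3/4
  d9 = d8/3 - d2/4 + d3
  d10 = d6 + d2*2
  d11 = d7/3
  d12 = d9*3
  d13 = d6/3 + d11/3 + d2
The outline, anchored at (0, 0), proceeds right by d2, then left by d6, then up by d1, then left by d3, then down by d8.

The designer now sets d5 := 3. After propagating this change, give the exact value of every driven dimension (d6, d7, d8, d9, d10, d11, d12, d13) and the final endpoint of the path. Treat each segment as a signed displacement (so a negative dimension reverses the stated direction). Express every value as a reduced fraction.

Apply edit: d5 := 3
  d6 = d5 + d1*4 = 27
  d7 = d2/2 = 1/4
  d8 = d3/4 = 1/4
  d9 = d8/3 - d2/4 + d3 = 23/24
  d10 = d6 + d2*2 = 28
  d11 = d7/3 = 1/12
  d12 = d9*3 = 23/8
  d13 = d6/3 + d11/3 + d2 = 343/36
Walk from origin (0, 0):
  seg 1: right by d2 = 1/2 → (1/2, 0)
  seg 2: left by d6 = 27 → (-53/2, 0)
  seg 3: up by d1 = 6 → (-53/2, 6)
  seg 4: left by d3 = 1 → (-55/2, 6)
  seg 5: down by d8 = 1/4 → (-55/2, 23/4)

d6 = 27
d7 = 1/4
d8 = 1/4
d9 = 23/24
d10 = 28
d11 = 1/12
d12 = 23/8
d13 = 343/36
endpoint = (-55/2, 23/4)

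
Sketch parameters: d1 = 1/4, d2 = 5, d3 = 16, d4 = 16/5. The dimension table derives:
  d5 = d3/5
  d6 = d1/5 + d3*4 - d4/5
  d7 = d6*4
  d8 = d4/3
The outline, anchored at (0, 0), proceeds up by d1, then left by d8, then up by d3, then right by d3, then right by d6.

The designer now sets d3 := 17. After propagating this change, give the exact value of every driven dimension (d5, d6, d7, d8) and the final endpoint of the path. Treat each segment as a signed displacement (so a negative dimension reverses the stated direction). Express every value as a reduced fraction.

Apply edit: d3 := 17
  d5 = d3/5 = 17/5
  d6 = d1/5 + d3*4 - d4/5 = 6741/100
  d7 = d6*4 = 6741/25
  d8 = d4/3 = 16/15
Walk from origin (0, 0):
  seg 1: up by d1 = 1/4 → (0, 1/4)
  seg 2: left by d8 = 16/15 → (-16/15, 1/4)
  seg 3: up by d3 = 17 → (-16/15, 69/4)
  seg 4: right by d3 = 17 → (239/15, 69/4)
  seg 5: right by d6 = 6741/100 → (25003/300, 69/4)

d5 = 17/5
d6 = 6741/100
d7 = 6741/25
d8 = 16/15
endpoint = (25003/300, 69/4)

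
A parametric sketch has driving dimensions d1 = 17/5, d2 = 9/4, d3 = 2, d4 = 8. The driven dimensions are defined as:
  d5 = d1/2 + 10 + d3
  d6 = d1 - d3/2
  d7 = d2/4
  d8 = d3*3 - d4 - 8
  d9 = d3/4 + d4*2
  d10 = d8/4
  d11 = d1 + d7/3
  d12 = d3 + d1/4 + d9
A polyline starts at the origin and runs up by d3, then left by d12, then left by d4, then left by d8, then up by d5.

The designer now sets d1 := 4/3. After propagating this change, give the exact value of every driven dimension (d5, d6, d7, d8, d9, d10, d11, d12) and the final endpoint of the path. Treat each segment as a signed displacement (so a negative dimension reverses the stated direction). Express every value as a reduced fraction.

d5 = 38/3
d6 = 1/3
d7 = 9/16
d8 = -10
d9 = 33/2
d10 = -5/2
d11 = 73/48
d12 = 113/6
endpoint = (-101/6, 44/3)

Apply edit: d1 := 4/3
  d5 = d1/2 + 10 + d3 = 38/3
  d6 = d1 - d3/2 = 1/3
  d7 = d2/4 = 9/16
  d8 = d3*3 - d4 - 8 = -10
  d9 = d3/4 + d4*2 = 33/2
  d10 = d8/4 = -5/2
  d11 = d1 + d7/3 = 73/48
  d12 = d3 + d1/4 + d9 = 113/6
Walk from origin (0, 0):
  seg 1: up by d3 = 2 → (0, 2)
  seg 2: left by d12 = 113/6 → (-113/6, 2)
  seg 3: left by d4 = 8 → (-161/6, 2)
  seg 4: left by d8 = -10 → (-101/6, 2)
  seg 5: up by d5 = 38/3 → (-101/6, 44/3)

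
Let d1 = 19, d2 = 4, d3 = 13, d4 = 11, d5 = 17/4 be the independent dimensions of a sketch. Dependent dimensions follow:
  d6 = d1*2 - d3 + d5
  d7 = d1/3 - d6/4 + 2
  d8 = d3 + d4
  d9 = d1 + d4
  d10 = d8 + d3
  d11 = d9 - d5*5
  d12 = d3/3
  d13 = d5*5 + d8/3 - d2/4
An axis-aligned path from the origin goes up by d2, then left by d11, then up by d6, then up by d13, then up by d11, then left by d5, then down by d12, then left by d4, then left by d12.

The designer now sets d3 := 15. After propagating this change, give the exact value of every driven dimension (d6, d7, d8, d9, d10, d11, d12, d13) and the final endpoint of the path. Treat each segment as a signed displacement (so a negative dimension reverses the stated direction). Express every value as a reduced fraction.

d6 = 109/4
d7 = 73/48
d8 = 26
d9 = 30
d10 = 41
d11 = 35/4
d12 = 5
d13 = 347/12
endpoint = (-29, 767/12)

Apply edit: d3 := 15
  d6 = d1*2 - d3 + d5 = 109/4
  d7 = d1/3 - d6/4 + 2 = 73/48
  d8 = d3 + d4 = 26
  d9 = d1 + d4 = 30
  d10 = d8 + d3 = 41
  d11 = d9 - d5*5 = 35/4
  d12 = d3/3 = 5
  d13 = d5*5 + d8/3 - d2/4 = 347/12
Walk from origin (0, 0):
  seg 1: up by d2 = 4 → (0, 4)
  seg 2: left by d11 = 35/4 → (-35/4, 4)
  seg 3: up by d6 = 109/4 → (-35/4, 125/4)
  seg 4: up by d13 = 347/12 → (-35/4, 361/6)
  seg 5: up by d11 = 35/4 → (-35/4, 827/12)
  seg 6: left by d5 = 17/4 → (-13, 827/12)
  seg 7: down by d12 = 5 → (-13, 767/12)
  seg 8: left by d4 = 11 → (-24, 767/12)
  seg 9: left by d12 = 5 → (-29, 767/12)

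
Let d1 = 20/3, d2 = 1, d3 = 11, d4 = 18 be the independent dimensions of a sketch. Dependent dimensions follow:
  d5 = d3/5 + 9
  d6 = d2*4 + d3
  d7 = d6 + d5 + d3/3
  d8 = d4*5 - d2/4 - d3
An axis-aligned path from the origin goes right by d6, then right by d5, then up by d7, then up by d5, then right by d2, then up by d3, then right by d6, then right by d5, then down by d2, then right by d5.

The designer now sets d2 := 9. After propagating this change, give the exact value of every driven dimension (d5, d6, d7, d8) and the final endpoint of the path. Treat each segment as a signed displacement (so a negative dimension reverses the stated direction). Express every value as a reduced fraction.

d5 = 56/5
d6 = 47
d7 = 928/15
d8 = 307/4
endpoint = (683/5, 1126/15)

Apply edit: d2 := 9
  d5 = d3/5 + 9 = 56/5
  d6 = d2*4 + d3 = 47
  d7 = d6 + d5 + d3/3 = 928/15
  d8 = d4*5 - d2/4 - d3 = 307/4
Walk from origin (0, 0):
  seg 1: right by d6 = 47 → (47, 0)
  seg 2: right by d5 = 56/5 → (291/5, 0)
  seg 3: up by d7 = 928/15 → (291/5, 928/15)
  seg 4: up by d5 = 56/5 → (291/5, 1096/15)
  seg 5: right by d2 = 9 → (336/5, 1096/15)
  seg 6: up by d3 = 11 → (336/5, 1261/15)
  seg 7: right by d6 = 47 → (571/5, 1261/15)
  seg 8: right by d5 = 56/5 → (627/5, 1261/15)
  seg 9: down by d2 = 9 → (627/5, 1126/15)
  seg 10: right by d5 = 56/5 → (683/5, 1126/15)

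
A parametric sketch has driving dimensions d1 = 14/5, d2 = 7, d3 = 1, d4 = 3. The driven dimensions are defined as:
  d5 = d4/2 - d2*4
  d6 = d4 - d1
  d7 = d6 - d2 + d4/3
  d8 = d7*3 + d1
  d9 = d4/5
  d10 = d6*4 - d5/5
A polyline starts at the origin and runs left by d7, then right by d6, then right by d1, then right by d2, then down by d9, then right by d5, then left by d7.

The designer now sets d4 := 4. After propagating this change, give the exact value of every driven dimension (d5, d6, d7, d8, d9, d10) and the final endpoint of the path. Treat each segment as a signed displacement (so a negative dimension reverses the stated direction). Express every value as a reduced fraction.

Apply edit: d4 := 4
  d5 = d4/2 - d2*4 = -26
  d6 = d4 - d1 = 6/5
  d7 = d6 - d2 + d4/3 = -67/15
  d8 = d7*3 + d1 = -53/5
  d9 = d4/5 = 4/5
  d10 = d6*4 - d5/5 = 10
Walk from origin (0, 0):
  seg 1: left by d7 = -67/15 → (67/15, 0)
  seg 2: right by d6 = 6/5 → (17/3, 0)
  seg 3: right by d1 = 14/5 → (127/15, 0)
  seg 4: right by d2 = 7 → (232/15, 0)
  seg 5: down by d9 = 4/5 → (232/15, -4/5)
  seg 6: right by d5 = -26 → (-158/15, -4/5)
  seg 7: left by d7 = -67/15 → (-91/15, -4/5)

d5 = -26
d6 = 6/5
d7 = -67/15
d8 = -53/5
d9 = 4/5
d10 = 10
endpoint = (-91/15, -4/5)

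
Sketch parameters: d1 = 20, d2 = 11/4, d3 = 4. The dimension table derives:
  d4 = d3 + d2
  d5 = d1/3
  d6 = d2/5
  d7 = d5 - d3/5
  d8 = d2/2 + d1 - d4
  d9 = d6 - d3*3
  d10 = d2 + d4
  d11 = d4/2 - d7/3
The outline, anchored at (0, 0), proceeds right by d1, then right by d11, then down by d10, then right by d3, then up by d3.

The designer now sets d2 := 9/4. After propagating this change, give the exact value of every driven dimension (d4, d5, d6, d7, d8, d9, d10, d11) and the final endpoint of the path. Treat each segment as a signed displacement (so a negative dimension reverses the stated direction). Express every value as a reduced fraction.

Apply edit: d2 := 9/4
  d4 = d3 + d2 = 25/4
  d5 = d1/3 = 20/3
  d6 = d2/5 = 9/20
  d7 = d5 - d3/5 = 88/15
  d8 = d2/2 + d1 - d4 = 119/8
  d9 = d6 - d3*3 = -231/20
  d10 = d2 + d4 = 17/2
  d11 = d4/2 - d7/3 = 421/360
Walk from origin (0, 0):
  seg 1: right by d1 = 20 → (20, 0)
  seg 2: right by d11 = 421/360 → (7621/360, 0)
  seg 3: down by d10 = 17/2 → (7621/360, -17/2)
  seg 4: right by d3 = 4 → (9061/360, -17/2)
  seg 5: up by d3 = 4 → (9061/360, -9/2)

d4 = 25/4
d5 = 20/3
d6 = 9/20
d7 = 88/15
d8 = 119/8
d9 = -231/20
d10 = 17/2
d11 = 421/360
endpoint = (9061/360, -9/2)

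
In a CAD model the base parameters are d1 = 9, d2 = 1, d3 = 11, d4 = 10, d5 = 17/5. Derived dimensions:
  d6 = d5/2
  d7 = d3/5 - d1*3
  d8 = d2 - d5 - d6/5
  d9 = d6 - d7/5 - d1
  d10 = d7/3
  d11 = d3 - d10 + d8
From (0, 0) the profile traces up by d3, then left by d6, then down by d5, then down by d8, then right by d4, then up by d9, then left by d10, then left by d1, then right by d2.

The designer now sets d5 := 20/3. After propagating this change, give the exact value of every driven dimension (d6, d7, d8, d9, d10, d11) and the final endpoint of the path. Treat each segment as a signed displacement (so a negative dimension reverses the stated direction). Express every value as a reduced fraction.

d6 = 10/3
d7 = -124/5
d8 = -19/3
d9 = -53/75
d10 = -124/15
d11 = 194/15
endpoint = (104/15, 249/25)

Apply edit: d5 := 20/3
  d6 = d5/2 = 10/3
  d7 = d3/5 - d1*3 = -124/5
  d8 = d2 - d5 - d6/5 = -19/3
  d9 = d6 - d7/5 - d1 = -53/75
  d10 = d7/3 = -124/15
  d11 = d3 - d10 + d8 = 194/15
Walk from origin (0, 0):
  seg 1: up by d3 = 11 → (0, 11)
  seg 2: left by d6 = 10/3 → (-10/3, 11)
  seg 3: down by d5 = 20/3 → (-10/3, 13/3)
  seg 4: down by d8 = -19/3 → (-10/3, 32/3)
  seg 5: right by d4 = 10 → (20/3, 32/3)
  seg 6: up by d9 = -53/75 → (20/3, 249/25)
  seg 7: left by d10 = -124/15 → (224/15, 249/25)
  seg 8: left by d1 = 9 → (89/15, 249/25)
  seg 9: right by d2 = 1 → (104/15, 249/25)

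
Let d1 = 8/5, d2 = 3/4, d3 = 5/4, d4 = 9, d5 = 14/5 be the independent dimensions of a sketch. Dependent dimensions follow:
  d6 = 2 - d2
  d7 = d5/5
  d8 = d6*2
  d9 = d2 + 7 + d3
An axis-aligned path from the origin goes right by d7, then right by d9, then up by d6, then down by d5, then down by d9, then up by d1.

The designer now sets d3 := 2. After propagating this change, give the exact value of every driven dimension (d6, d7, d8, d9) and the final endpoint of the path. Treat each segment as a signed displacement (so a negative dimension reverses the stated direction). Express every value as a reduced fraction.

d6 = 5/4
d7 = 14/25
d8 = 5/2
d9 = 39/4
endpoint = (1031/100, -97/10)

Apply edit: d3 := 2
  d6 = 2 - d2 = 5/4
  d7 = d5/5 = 14/25
  d8 = d6*2 = 5/2
  d9 = d2 + 7 + d3 = 39/4
Walk from origin (0, 0):
  seg 1: right by d7 = 14/25 → (14/25, 0)
  seg 2: right by d9 = 39/4 → (1031/100, 0)
  seg 3: up by d6 = 5/4 → (1031/100, 5/4)
  seg 4: down by d5 = 14/5 → (1031/100, -31/20)
  seg 5: down by d9 = 39/4 → (1031/100, -113/10)
  seg 6: up by d1 = 8/5 → (1031/100, -97/10)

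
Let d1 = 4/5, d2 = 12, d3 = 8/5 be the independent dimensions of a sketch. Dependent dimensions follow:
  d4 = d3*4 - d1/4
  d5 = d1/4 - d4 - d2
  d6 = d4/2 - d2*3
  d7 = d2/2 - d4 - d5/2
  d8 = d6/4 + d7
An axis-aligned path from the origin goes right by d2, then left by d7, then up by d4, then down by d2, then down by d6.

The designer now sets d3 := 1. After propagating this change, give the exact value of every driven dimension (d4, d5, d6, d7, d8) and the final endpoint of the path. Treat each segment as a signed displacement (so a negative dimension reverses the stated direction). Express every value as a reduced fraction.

Apply edit: d3 := 1
  d4 = d3*4 - d1/4 = 19/5
  d5 = d1/4 - d4 - d2 = -78/5
  d6 = d4/2 - d2*3 = -341/10
  d7 = d2/2 - d4 - d5/2 = 10
  d8 = d6/4 + d7 = 59/40
Walk from origin (0, 0):
  seg 1: right by d2 = 12 → (12, 0)
  seg 2: left by d7 = 10 → (2, 0)
  seg 3: up by d4 = 19/5 → (2, 19/5)
  seg 4: down by d2 = 12 → (2, -41/5)
  seg 5: down by d6 = -341/10 → (2, 259/10)

d4 = 19/5
d5 = -78/5
d6 = -341/10
d7 = 10
d8 = 59/40
endpoint = (2, 259/10)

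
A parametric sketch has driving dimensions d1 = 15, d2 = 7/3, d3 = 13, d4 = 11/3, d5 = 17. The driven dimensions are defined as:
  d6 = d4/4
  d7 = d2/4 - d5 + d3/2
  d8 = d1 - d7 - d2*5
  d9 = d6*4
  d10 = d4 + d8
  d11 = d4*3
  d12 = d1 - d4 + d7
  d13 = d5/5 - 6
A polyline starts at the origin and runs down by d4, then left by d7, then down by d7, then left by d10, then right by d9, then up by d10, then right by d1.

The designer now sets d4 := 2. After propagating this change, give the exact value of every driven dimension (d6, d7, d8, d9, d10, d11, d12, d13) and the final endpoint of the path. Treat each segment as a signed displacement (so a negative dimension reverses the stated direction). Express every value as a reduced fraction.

d6 = 1/2
d7 = -119/12
d8 = 53/4
d9 = 2
d10 = 61/4
d11 = 6
d12 = 37/12
d13 = -13/5
endpoint = (35/3, 139/6)

Apply edit: d4 := 2
  d6 = d4/4 = 1/2
  d7 = d2/4 - d5 + d3/2 = -119/12
  d8 = d1 - d7 - d2*5 = 53/4
  d9 = d6*4 = 2
  d10 = d4 + d8 = 61/4
  d11 = d4*3 = 6
  d12 = d1 - d4 + d7 = 37/12
  d13 = d5/5 - 6 = -13/5
Walk from origin (0, 0):
  seg 1: down by d4 = 2 → (0, -2)
  seg 2: left by d7 = -119/12 → (119/12, -2)
  seg 3: down by d7 = -119/12 → (119/12, 95/12)
  seg 4: left by d10 = 61/4 → (-16/3, 95/12)
  seg 5: right by d9 = 2 → (-10/3, 95/12)
  seg 6: up by d10 = 61/4 → (-10/3, 139/6)
  seg 7: right by d1 = 15 → (35/3, 139/6)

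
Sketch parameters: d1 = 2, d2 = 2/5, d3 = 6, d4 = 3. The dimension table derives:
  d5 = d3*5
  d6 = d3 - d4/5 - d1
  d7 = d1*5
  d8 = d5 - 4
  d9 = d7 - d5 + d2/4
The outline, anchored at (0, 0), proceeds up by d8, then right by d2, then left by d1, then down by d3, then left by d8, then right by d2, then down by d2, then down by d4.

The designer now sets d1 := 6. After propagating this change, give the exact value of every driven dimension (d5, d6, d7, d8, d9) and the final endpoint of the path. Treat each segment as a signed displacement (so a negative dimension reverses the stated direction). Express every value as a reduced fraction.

Apply edit: d1 := 6
  d5 = d3*5 = 30
  d6 = d3 - d4/5 - d1 = -3/5
  d7 = d1*5 = 30
  d8 = d5 - 4 = 26
  d9 = d7 - d5 + d2/4 = 1/10
Walk from origin (0, 0):
  seg 1: up by d8 = 26 → (0, 26)
  seg 2: right by d2 = 2/5 → (2/5, 26)
  seg 3: left by d1 = 6 → (-28/5, 26)
  seg 4: down by d3 = 6 → (-28/5, 20)
  seg 5: left by d8 = 26 → (-158/5, 20)
  seg 6: right by d2 = 2/5 → (-156/5, 20)
  seg 7: down by d2 = 2/5 → (-156/5, 98/5)
  seg 8: down by d4 = 3 → (-156/5, 83/5)

d5 = 30
d6 = -3/5
d7 = 30
d8 = 26
d9 = 1/10
endpoint = (-156/5, 83/5)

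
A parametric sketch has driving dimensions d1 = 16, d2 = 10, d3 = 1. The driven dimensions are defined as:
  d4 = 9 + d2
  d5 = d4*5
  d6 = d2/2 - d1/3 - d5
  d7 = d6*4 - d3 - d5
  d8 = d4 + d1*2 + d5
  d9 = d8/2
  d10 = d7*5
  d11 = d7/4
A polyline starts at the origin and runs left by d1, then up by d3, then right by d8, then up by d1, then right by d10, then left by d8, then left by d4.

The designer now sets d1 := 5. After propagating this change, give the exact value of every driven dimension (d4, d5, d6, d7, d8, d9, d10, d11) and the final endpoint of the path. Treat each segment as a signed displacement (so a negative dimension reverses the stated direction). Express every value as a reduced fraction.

d4 = 19
d5 = 95
d6 = -275/3
d7 = -1388/3
d8 = 124
d9 = 62
d10 = -6940/3
d11 = -347/3
endpoint = (-7012/3, 6)

Apply edit: d1 := 5
  d4 = 9 + d2 = 19
  d5 = d4*5 = 95
  d6 = d2/2 - d1/3 - d5 = -275/3
  d7 = d6*4 - d3 - d5 = -1388/3
  d8 = d4 + d1*2 + d5 = 124
  d9 = d8/2 = 62
  d10 = d7*5 = -6940/3
  d11 = d7/4 = -347/3
Walk from origin (0, 0):
  seg 1: left by d1 = 5 → (-5, 0)
  seg 2: up by d3 = 1 → (-5, 1)
  seg 3: right by d8 = 124 → (119, 1)
  seg 4: up by d1 = 5 → (119, 6)
  seg 5: right by d10 = -6940/3 → (-6583/3, 6)
  seg 6: left by d8 = 124 → (-6955/3, 6)
  seg 7: left by d4 = 19 → (-7012/3, 6)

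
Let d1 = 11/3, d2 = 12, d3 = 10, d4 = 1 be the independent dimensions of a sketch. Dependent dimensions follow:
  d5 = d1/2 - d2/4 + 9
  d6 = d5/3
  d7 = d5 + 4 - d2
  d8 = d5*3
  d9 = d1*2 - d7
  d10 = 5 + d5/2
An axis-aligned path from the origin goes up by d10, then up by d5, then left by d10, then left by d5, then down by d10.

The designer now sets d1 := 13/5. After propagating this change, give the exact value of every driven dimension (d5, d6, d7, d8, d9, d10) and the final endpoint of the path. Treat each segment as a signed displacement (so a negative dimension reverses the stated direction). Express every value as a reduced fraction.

d5 = 73/10
d6 = 73/30
d7 = -7/10
d8 = 219/10
d9 = 59/10
d10 = 173/20
endpoint = (-319/20, 73/10)

Apply edit: d1 := 13/5
  d5 = d1/2 - d2/4 + 9 = 73/10
  d6 = d5/3 = 73/30
  d7 = d5 + 4 - d2 = -7/10
  d8 = d5*3 = 219/10
  d9 = d1*2 - d7 = 59/10
  d10 = 5 + d5/2 = 173/20
Walk from origin (0, 0):
  seg 1: up by d10 = 173/20 → (0, 173/20)
  seg 2: up by d5 = 73/10 → (0, 319/20)
  seg 3: left by d10 = 173/20 → (-173/20, 319/20)
  seg 4: left by d5 = 73/10 → (-319/20, 319/20)
  seg 5: down by d10 = 173/20 → (-319/20, 73/10)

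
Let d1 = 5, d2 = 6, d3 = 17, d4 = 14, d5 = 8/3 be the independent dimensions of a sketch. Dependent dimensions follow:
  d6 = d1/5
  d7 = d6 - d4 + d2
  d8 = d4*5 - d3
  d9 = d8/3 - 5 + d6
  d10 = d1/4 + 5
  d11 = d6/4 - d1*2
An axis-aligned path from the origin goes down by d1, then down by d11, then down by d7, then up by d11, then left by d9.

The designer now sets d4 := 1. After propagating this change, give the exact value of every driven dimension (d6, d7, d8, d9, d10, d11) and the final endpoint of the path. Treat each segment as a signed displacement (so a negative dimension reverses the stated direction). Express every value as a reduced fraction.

Apply edit: d4 := 1
  d6 = d1/5 = 1
  d7 = d6 - d4 + d2 = 6
  d8 = d4*5 - d3 = -12
  d9 = d8/3 - 5 + d6 = -8
  d10 = d1/4 + 5 = 25/4
  d11 = d6/4 - d1*2 = -39/4
Walk from origin (0, 0):
  seg 1: down by d1 = 5 → (0, -5)
  seg 2: down by d11 = -39/4 → (0, 19/4)
  seg 3: down by d7 = 6 → (0, -5/4)
  seg 4: up by d11 = -39/4 → (0, -11)
  seg 5: left by d9 = -8 → (8, -11)

d6 = 1
d7 = 6
d8 = -12
d9 = -8
d10 = 25/4
d11 = -39/4
endpoint = (8, -11)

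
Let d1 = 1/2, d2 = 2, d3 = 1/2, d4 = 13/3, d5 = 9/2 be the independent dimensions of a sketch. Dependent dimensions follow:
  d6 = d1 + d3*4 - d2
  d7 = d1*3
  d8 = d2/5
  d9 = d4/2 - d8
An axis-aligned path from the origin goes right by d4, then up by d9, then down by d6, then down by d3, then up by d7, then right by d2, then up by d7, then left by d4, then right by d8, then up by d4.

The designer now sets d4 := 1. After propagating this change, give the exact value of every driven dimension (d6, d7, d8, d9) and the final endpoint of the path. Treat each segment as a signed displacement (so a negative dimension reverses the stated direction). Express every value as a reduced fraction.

d6 = 1/2
d7 = 3/2
d8 = 2/5
d9 = 1/10
endpoint = (12/5, 31/10)

Apply edit: d4 := 1
  d6 = d1 + d3*4 - d2 = 1/2
  d7 = d1*3 = 3/2
  d8 = d2/5 = 2/5
  d9 = d4/2 - d8 = 1/10
Walk from origin (0, 0):
  seg 1: right by d4 = 1 → (1, 0)
  seg 2: up by d9 = 1/10 → (1, 1/10)
  seg 3: down by d6 = 1/2 → (1, -2/5)
  seg 4: down by d3 = 1/2 → (1, -9/10)
  seg 5: up by d7 = 3/2 → (1, 3/5)
  seg 6: right by d2 = 2 → (3, 3/5)
  seg 7: up by d7 = 3/2 → (3, 21/10)
  seg 8: left by d4 = 1 → (2, 21/10)
  seg 9: right by d8 = 2/5 → (12/5, 21/10)
  seg 10: up by d4 = 1 → (12/5, 31/10)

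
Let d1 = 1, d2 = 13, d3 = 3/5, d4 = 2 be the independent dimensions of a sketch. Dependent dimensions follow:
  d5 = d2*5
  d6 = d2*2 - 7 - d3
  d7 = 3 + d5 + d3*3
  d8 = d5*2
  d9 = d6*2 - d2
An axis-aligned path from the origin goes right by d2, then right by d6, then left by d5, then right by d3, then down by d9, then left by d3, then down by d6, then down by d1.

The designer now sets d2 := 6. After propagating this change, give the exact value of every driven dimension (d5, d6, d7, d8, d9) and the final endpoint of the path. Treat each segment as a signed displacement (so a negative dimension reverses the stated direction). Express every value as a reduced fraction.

d5 = 30
d6 = 22/5
d7 = 174/5
d8 = 60
d9 = 14/5
endpoint = (-98/5, -41/5)

Apply edit: d2 := 6
  d5 = d2*5 = 30
  d6 = d2*2 - 7 - d3 = 22/5
  d7 = 3 + d5 + d3*3 = 174/5
  d8 = d5*2 = 60
  d9 = d6*2 - d2 = 14/5
Walk from origin (0, 0):
  seg 1: right by d2 = 6 → (6, 0)
  seg 2: right by d6 = 22/5 → (52/5, 0)
  seg 3: left by d5 = 30 → (-98/5, 0)
  seg 4: right by d3 = 3/5 → (-19, 0)
  seg 5: down by d9 = 14/5 → (-19, -14/5)
  seg 6: left by d3 = 3/5 → (-98/5, -14/5)
  seg 7: down by d6 = 22/5 → (-98/5, -36/5)
  seg 8: down by d1 = 1 → (-98/5, -41/5)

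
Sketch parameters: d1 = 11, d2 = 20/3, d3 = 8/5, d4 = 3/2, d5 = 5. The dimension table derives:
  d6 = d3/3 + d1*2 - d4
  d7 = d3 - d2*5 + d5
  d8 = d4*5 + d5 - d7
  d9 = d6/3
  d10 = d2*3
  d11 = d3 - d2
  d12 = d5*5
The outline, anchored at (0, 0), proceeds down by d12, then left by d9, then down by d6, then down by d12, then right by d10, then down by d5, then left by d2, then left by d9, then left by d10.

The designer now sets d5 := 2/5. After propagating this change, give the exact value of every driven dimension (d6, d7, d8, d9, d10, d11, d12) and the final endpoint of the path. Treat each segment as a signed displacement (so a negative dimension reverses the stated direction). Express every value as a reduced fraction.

Apply edit: d5 := 2/5
  d6 = d3/3 + d1*2 - d4 = 631/30
  d7 = d3 - d2*5 + d5 = -94/3
  d8 = d4*5 + d5 - d7 = 1177/30
  d9 = d6/3 = 631/90
  d10 = d2*3 = 20
  d11 = d3 - d2 = -76/15
  d12 = d5*5 = 2
Walk from origin (0, 0):
  seg 1: down by d12 = 2 → (0, -2)
  seg 2: left by d9 = 631/90 → (-631/90, -2)
  seg 3: down by d6 = 631/30 → (-631/90, -691/30)
  seg 4: down by d12 = 2 → (-631/90, -751/30)
  seg 5: right by d10 = 20 → (1169/90, -751/30)
  seg 6: down by d5 = 2/5 → (1169/90, -763/30)
  seg 7: left by d2 = 20/3 → (569/90, -763/30)
  seg 8: left by d9 = 631/90 → (-31/45, -763/30)
  seg 9: left by d10 = 20 → (-931/45, -763/30)

d6 = 631/30
d7 = -94/3
d8 = 1177/30
d9 = 631/90
d10 = 20
d11 = -76/15
d12 = 2
endpoint = (-931/45, -763/30)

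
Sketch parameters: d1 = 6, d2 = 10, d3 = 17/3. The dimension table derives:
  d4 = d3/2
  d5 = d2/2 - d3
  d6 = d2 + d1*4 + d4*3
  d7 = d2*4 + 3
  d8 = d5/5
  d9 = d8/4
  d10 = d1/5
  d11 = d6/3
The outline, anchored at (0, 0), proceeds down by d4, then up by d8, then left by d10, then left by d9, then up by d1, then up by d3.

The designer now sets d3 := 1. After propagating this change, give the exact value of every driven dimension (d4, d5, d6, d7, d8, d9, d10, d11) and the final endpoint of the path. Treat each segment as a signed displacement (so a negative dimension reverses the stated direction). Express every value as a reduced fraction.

d4 = 1/2
d5 = 4
d6 = 71/2
d7 = 43
d8 = 4/5
d9 = 1/5
d10 = 6/5
d11 = 71/6
endpoint = (-7/5, 73/10)

Apply edit: d3 := 1
  d4 = d3/2 = 1/2
  d5 = d2/2 - d3 = 4
  d6 = d2 + d1*4 + d4*3 = 71/2
  d7 = d2*4 + 3 = 43
  d8 = d5/5 = 4/5
  d9 = d8/4 = 1/5
  d10 = d1/5 = 6/5
  d11 = d6/3 = 71/6
Walk from origin (0, 0):
  seg 1: down by d4 = 1/2 → (0, -1/2)
  seg 2: up by d8 = 4/5 → (0, 3/10)
  seg 3: left by d10 = 6/5 → (-6/5, 3/10)
  seg 4: left by d9 = 1/5 → (-7/5, 3/10)
  seg 5: up by d1 = 6 → (-7/5, 63/10)
  seg 6: up by d3 = 1 → (-7/5, 73/10)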